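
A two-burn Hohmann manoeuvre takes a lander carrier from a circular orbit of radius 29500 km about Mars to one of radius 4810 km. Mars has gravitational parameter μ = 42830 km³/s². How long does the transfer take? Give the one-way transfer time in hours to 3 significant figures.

Semi-major axis of the transfer orbit: a_t = (29500 + 4810)/2 = 17155 km.
Transfer time t = π√(a_t³/μ) = π√((17155)³ / 42830) = 34108 s.
Converting: 34108 s ÷ 3600 s/hour = 9.47 hours.

t = 9.47 hours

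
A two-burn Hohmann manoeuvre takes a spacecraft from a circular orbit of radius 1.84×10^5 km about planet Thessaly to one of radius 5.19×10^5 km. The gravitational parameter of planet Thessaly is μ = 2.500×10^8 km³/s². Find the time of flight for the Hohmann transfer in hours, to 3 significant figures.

t = 11.5 hours

The Hohmann ellipse has a_t = (r₁ + r₂)/2 = 3.515×10^5 km.
Half the transfer-orbit period gives t = π√(a_t³/μ) = 41410 s.
Converting: 41410 s ÷ 3600 s/hour = 11.5 hours.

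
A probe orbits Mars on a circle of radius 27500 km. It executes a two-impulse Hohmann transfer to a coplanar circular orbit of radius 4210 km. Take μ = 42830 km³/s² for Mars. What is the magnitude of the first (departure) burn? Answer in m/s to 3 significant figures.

Δv₁ = 605 m/s

Transfer-ellipse semi-major axis a_t = (r₁ + r₂)/2 = (27500 + 4210)/2 = 15855 km.
Circular speed at r = 27500 km: v_c = √(μ/r) = 1.248 km/s.
Transfer-orbit speed at the same r (vis-viva, a = a_t): v_t = √[μ(2/r − 1/a_t)] = 0.6431 km/s.
Δv₁ = |v_t − v_c| = |0.6431 − 1.248| = 0.6049 km/s.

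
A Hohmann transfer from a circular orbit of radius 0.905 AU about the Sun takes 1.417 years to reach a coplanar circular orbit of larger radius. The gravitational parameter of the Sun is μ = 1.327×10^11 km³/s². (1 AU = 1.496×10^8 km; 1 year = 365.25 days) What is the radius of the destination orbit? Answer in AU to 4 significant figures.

r₂ = 3.100 AU

In km: r₁ = 0.905 × 1.496×10^8 = 1.35388×10^8 km.
Transfer time t = 1.417 years × 365.25 × 86400 s = 4.47171192×10^7 s, and t = π√(a_t³/μ).
So a_t = (μ t²/π²)^(1/3) = (1.327×10^11 × (4.47171192×10^7)² / π²)^(1/3) = 2.9958×10^8 km.
Since a_t = (r₁ + r₂)/2, r₂ = 2a_t − r₁ = 2×2.9958×10^8 − 1.35388×10^8 = 4.63772×10^8 km.
In AU: r₂ = 4.63772×10^8 / 1.496×10^8 = 3.100 AU.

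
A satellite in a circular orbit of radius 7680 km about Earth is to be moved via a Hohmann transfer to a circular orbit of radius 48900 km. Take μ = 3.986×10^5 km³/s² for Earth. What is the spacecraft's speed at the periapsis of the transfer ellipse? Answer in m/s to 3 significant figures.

v = 9470 m/s

Transfer-ellipse semi-major axis a_t = (r₁ + r₂)/2 = (7680 + 48900)/2 = 28290 km.
At periapsis, r = 7680 km.
From the vis-viva equation, v = √[μ(2/r − 1/a_t)] = 9.472 km/s.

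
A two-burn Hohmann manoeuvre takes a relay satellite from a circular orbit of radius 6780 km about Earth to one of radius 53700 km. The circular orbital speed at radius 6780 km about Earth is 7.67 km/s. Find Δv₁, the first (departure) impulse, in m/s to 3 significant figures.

Δv₁ = 2550 m/s

From the circular-orbit relation v² = μ/r at r = 6780 km: μ = v²r = (7.67)² × 6780 = 3.98860×10^5 km³/s².
Semi-major axis of the transfer orbit: a_t = (6780 + 53700)/2 = 30240 km.
Circular speed at r = 6780 km: v_c = √(μ/r) = 7.6700 km/s.
Vis-viva on the transfer ellipse at r = 6780 km gives v_t = √[μ(2/r − 1/a_t)] = 10.221 km/s.
Δv₁ = |v_t − v_c| = |10.221 − 7.6700| = 2.551 km/s.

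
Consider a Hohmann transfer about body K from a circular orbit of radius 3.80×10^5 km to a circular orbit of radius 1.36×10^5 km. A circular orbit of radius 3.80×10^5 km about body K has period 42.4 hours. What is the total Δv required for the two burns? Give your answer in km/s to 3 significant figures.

From Kepler's third law T² = 4π²r³/μ at r = 3.80×10^5 km, T = 42.4 hours = 42.4 × 3600 s = 1.5264×10^5 s: μ = 4π²r³/T² = 9.29766×10^7 km³/s².
The Hohmann ellipse has a_t = (r₁ + r₂)/2 = 2.580×10^5 km.
At r₁ the circular-orbit speed is v₁ = √(μ/r₁) = 15.6421 km/s.
Transfer-orbit speed at r₁ (v² = μ(2/r − 1/a)): v_a = √[μ(2/r₁ − 1/a_t)] = 11.3568 km/s.
First burn Δv₁ = |v_a − v₁| = 4.2853 km/s.
At r₂, v₂ = √(μ/r₂) = 26.1467 km/s.
Transfer-orbit speed at r₂: v_p = √[μ(2/r₂ − 1/a_t)] = 31.7321 km/s.
Second burn Δv₂ = |v₂ − v_p| = 5.5854 km/s.
Δv = Δv₁ + Δv₂ = 4.2853 + 5.5854 = 9.871 km/s.

Δv = 9.87 km/s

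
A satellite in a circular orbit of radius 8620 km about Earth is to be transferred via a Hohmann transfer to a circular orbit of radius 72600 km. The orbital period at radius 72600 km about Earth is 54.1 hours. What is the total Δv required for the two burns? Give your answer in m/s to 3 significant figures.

From Kepler's third law T² = 4π²r³/μ at r = 72600 km, T = 54.1 hours = 54.1 × 3600 s = 1.9476×10^5 s: μ = 4π²r³/T² = 3.98263×10^5 km³/s².
Semi-major axis of the transfer orbit: a_t = (8620 + 72600)/2 = 40610 km.
Circular speed at r₁: v₁ = √(μ/r₁) = √(3.98263×10^5/8620) = 6.797 km/s.
Transfer-orbit speed at r₁ (vis-viva equation): v_p = √[μ(2/r₁ − 1/a_t)] = 9.088 km/s.
First burn Δv₁ = |v_p − v₁| = 2.291 km/s.
At r₂, v₂ = √(μ/r₂) = 2.342 km/s.
Transfer-orbit speed at r₂: v_a = √[μ(2/r₂ − 1/a_t)] = 1.079 km/s.
Second burn Δv₂ = |v₂ − v_a| = 1.263 km/s.
Δv = Δv₁ + Δv₂ = 2.291 + 1.263 = 3.554 km/s.

Δv = 3550 m/s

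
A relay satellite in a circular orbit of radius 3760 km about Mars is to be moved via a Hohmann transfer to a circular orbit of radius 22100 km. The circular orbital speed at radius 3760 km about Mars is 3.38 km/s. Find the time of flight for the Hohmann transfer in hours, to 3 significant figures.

From the circular-orbit relation v² = μ/r at r = 3760 km: μ = v²r = (3.38)² × 3760 = 42955.7 km³/s².
The Hohmann ellipse has a_t = (r₁ + r₂)/2 = 12930 km.
Half the transfer-orbit period gives t = π√(a_t³/μ) = 22290 s.
Converting: 22290 s ÷ 3600 s/hour = 6.19 hours.

t = 6.19 hours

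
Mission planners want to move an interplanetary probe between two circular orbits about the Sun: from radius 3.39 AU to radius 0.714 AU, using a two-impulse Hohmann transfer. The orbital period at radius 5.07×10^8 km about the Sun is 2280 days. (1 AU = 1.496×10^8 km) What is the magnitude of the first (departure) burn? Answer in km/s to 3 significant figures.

Δv₁ = 6.63 km/s

From Kepler's third law T² = 4π²r³/μ at r = 5.07×10^8 km, T = 2280 days = 2280 × 86400 s = 1.96992×10^8 s: μ = 4π²r³/T² = 1.32583×10^11 km³/s².
In km: r₁ = 3.39 × 1.496×10^8 = 5.07144×10^8 km; r₂ = 0.714 × 1.496×10^8 = 1.068144×10^8 km.
Transfer-ellipse semi-major axis a_t = (r₁ + r₂)/2 = (5.07144×10^8 + 1.068144×10^8)/2 = 3.069792×10^8 km.
On the circular orbit at r = 5.07144×10^8 km, v_c = √(μ/r) = 16.169 km/s.
Transfer-orbit speed at the same r (vis-viva, a = a_t): v_t = √[μ(2/r − 1/a_t)] = 9.5376 km/s.
Δv₁ = |v_t − v_c| = |9.5376 − 16.169| = 6.631 km/s.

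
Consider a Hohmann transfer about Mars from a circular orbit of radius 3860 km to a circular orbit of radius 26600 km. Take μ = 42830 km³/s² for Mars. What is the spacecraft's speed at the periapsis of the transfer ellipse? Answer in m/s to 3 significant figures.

v = 4400 m/s

Semi-major axis of the transfer orbit: a_t = (3860 + 26600)/2 = 15230 km.
At periapsis, r = 3860 km.
Vis-viva: v = √[μ(2/r − 1/a_t)] = √[42830 × (2/3860 − 1/15230)] = 4.402 km/s.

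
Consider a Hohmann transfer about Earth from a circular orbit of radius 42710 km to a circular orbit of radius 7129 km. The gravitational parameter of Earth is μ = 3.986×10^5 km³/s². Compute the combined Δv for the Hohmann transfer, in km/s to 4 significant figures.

Δv = 3.733 km/s

Transfer-ellipse semi-major axis a_t = (r₁ + r₂)/2 = (42710 + 7129)/2 = 24919.5 km.
At r₁ the circular-orbit speed is v₁ = √(μ/r₁) = 3.055 km/s.
Transfer-orbit speed at r₁ (v² = μ(2/r − 1/a)): v_a = √[μ(2/r₁ − 1/a_t)] = 1.634 km/s.
First burn Δv₁ = |v_a − v₁| = 1.421 km/s.
Circular speed at r₂: v₂ = √(μ/r₂) = 7.477 km/s.
Transfer-orbit speed at r₂: v_p = √[μ(2/r₂ − 1/a_t)] = 9.789 km/s.
Second burn Δv₂ = |v₂ − v_p| = 2.312 km/s.
Total Δv = Δv₁ + Δv₂ = 3.733 km/s.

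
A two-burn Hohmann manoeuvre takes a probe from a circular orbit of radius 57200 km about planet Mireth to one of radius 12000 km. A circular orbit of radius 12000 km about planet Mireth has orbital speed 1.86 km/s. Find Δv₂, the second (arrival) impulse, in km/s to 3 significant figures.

Δv₂ = 0.532 km/s

From the circular-orbit relation v² = μ/r at r = 12000 km: μ = v²r = (1.86)² × 12000 = 41515.2 km³/s².
Semi-major axis of the transfer orbit: a_t = (57200 + 12000)/2 = 34600 km.
On the circular orbit at r = 12000 km, v_c = √(μ/r) = 1.8600 km/s.
Vis-viva on the transfer ellipse at r = 12000 km gives v_t = √[μ(2/r − 1/a_t)] = 2.3915 km/s.
Δv₂ = |v_t − v_c| = |2.3915 − 1.8600| = 0.5315 km/s.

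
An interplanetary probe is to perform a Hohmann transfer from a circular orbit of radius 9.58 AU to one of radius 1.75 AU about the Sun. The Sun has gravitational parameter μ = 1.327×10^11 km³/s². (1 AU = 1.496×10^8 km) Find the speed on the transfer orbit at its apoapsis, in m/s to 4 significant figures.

v = 5348 m/s

In km: r₁ = 9.58 × 1.496×10^8 = 1.433168×10^9 km; r₂ = 1.75 × 1.496×10^8 = 2.618×10^8 km.
Semi-major axis of the transfer orbit: a_t = (1.433168×10^9 + 2.618×10^8)/2 = 8.47484×10^8 km.
The apoapsis of the transfer ellipse is at r = 1.433168×10^9 km.
Vis-viva: v = √[μ(2/r − 1/a_t)] = √[1.327×10^11 × (2/1.433168×10^9 − 1/8.47484×10^8)] = 5.348 km/s.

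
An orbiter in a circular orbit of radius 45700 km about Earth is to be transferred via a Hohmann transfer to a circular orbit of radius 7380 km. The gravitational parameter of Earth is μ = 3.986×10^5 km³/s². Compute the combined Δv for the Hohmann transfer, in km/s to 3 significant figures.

Δv = 3.69 km/s

Semi-major axis of the transfer orbit: a_t = (45700 + 7380)/2 = 26540 km.
At r₁ the circular-orbit speed is v₁ = √(μ/r₁) = 2.953 km/s.
Transfer-orbit speed at r₁ (v² = μ(2/r − 1/a)): v_a = √[μ(2/r₁ − 1/a_t)] = 1.557 km/s.
First burn Δv₁ = |v_a − v₁| = 1.396 km/s.
At r₂, v₂ = √(μ/r₂) = 7.349 km/s.
Transfer-orbit speed at r₂: v_p = √[μ(2/r₂ − 1/a_t)] = 9.644 km/s.
Second burn Δv₂ = |v₂ − v_p| = 2.295 km/s.
Total Δv = Δv₁ + Δv₂ = 3.691 km/s.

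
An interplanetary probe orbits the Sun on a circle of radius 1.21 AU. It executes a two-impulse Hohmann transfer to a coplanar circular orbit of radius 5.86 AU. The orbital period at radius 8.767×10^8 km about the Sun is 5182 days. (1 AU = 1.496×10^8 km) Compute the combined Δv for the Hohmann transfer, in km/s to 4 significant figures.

Δv = 12.89 km/s

From Kepler's third law T² = 4π²r³/μ at r = 8.767×10^8 km, T = 5182 days = 5182 × 86400 s = 4.477248×10^8 s: μ = 4π²r³/T² = 1.32706×10^11 km³/s².
In km: r₁ = 1.21 × 1.496×10^8 = 1.81016×10^8 km; r₂ = 5.86 × 1.496×10^8 = 8.76656×10^8 km.
Transfer-ellipse semi-major axis a_t = (r₁ + r₂)/2 = (1.81016×10^8 + 8.76656×10^8)/2 = 5.28836×10^8 km.
At r₁ the circular-orbit speed is v₁ = √(μ/r₁) = 27.076 km/s.
On the transfer ellipse at r₁, vis-viva gives v_p = √[μ(2/r₁ − 1/a_t)] = 34.861 km/s.
First burn Δv₁ = |v_p − v₁| = 7.785 km/s.
Circular speed at r₂: v₂ = √(μ/r₂) = 12.3036 km/s.
Transfer-orbit speed at r₂: v_a = √[μ(2/r₂ − 1/a_t)] = 7.19828 km/s.
Second burn Δv₂ = |v₂ − v_a| = 5.105 km/s.
Δv = Δv₁ + Δv₂ = 7.785 + 5.105 = 12.89 km/s.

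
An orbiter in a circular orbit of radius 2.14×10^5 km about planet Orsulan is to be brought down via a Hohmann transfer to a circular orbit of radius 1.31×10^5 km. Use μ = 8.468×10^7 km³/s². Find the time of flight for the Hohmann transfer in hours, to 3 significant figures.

Transfer-ellipse semi-major axis a_t = (r₁ + r₂)/2 = (2.140×10^5 + 1.310×10^5)/2 = 1.725×10^5 km.
Transfer time t = π√(a_t³/μ) = π√((1.725×10^5)³ / 8.468×10^7) = 24460 s.
Converting: 24460 s ÷ 3600 s/hour = 6.79 hours.

t = 6.79 hours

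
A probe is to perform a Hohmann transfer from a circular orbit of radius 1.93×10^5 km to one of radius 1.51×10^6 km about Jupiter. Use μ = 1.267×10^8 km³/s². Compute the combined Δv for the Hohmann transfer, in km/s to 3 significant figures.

Semi-major axis of the transfer orbit: a_t = (1.930×10^5 + 1.510×10^6)/2 = 8.515×10^5 km.
Circular speed at r₁: v₁ = √(μ/r₁) = √(1.267×10^8/1.930×10^5) = 25.622 km/s.
Transfer-orbit speed at r₁ (vis-viva equation): v_p = √[μ(2/r₁ − 1/a_t)] = 34.120 km/s.
First burn Δv₁ = |v_p − v₁| = 8.498 km/s.
At r₂, v₂ = √(μ/r₂) = 9.160 km/s.
Transfer-orbit speed at r₂: v_a = √[μ(2/r₂ − 1/a_t)] = 4.361 km/s.
Second burn Δv₂ = |v₂ − v_a| = 4.799 km/s.
Δv = Δv₁ + Δv₂ = 8.498 + 4.799 = 13.30 km/s.

Δv = 13.3 km/s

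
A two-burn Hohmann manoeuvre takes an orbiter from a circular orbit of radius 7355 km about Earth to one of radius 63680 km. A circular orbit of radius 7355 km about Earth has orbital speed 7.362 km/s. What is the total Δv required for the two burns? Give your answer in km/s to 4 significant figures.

Δv = 3.859 km/s

From the circular-orbit relation v² = μ/r at r = 7355 km: μ = v²r = (7.362)² × 7355 = 3.98634×10^5 km³/s².
The Hohmann ellipse has a_t = (r₁ + r₂)/2 = 35517.5 km.
At r₁ the circular-orbit speed is v₁ = √(μ/r₁) = 7.362 km/s.
On the transfer ellipse at r₁, v² = μ(2/r − 1/a) gives v_p = √[μ(2/r₁ − 1/a_t)] = 9.858 km/s.
First burn Δv₁ = |v_p − v₁| = 2.496 km/s.
Circular speed at r₂: v₂ = √(μ/r₂) = 2.502 km/s.
Transfer-orbit speed at r₂: v_a = √[μ(2/r₂ − 1/a_t)] = 1.139 km/s.
Second burn Δv₂ = |v₂ − v_a| = 1.363 km/s.
Δv = Δv₁ + Δv₂ = 2.496 + 1.363 = 3.859 km/s.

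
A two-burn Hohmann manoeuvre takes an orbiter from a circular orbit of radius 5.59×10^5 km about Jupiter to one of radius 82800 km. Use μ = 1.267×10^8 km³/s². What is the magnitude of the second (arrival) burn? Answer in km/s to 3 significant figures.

Semi-major axis of the transfer orbit: a_t = (5.590×10^5 + 82800)/2 = 3.209×10^5 km.
On the circular orbit at r = 82800 km, v_c = √(μ/r) = 39.12 km/s.
Vis-viva on the transfer ellipse at r = 82800 km gives v_t = √[μ(2/r − 1/a_t)] = 51.63 km/s.
Δv₂ = |v_t − v_c| = |51.63 − 39.12| = 12.51 km/s.

Δv₂ = 12.5 km/s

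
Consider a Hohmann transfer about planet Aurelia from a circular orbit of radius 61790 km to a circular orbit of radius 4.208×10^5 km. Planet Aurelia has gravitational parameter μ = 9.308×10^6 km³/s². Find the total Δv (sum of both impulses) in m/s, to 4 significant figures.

Δv = 6258 m/s

Transfer-ellipse semi-major axis a_t = (r₁ + r₂)/2 = (61790 + 4.208×10^5)/2 = 2.41295×10^5 km.
At r₁ the circular-orbit speed is v₁ = √(μ/r₁) = 12.2735 km/s.
Transfer-orbit speed at r₁ (vis-viva): v_p = √[μ(2/r₁ − 1/a_t)] = 16.2081 km/s.
First burn Δv₁ = |v_p − v₁| = 3.935 km/s.
Circular speed at r₂: v₂ = √(μ/r₂) = 4.703 km/s.
Transfer-orbit speed at r₂: v_a = √[μ(2/r₂ − 1/a_t)] = 2.380 km/s.
Second burn Δv₂ = |v₂ − v_a| = 2.323 km/s.
Total Δv = Δv₁ + Δv₂ = 6.258 km/s.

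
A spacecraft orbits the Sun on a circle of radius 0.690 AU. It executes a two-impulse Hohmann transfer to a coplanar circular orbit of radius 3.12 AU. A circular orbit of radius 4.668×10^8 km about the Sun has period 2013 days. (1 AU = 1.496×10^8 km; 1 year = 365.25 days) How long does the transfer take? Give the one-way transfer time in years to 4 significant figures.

From Kepler's third law T² = 4π²r³/μ at r = 4.668×10^8 km, T = 2013 days = 2013 × 86400 s = 1.739232×10^8 s: μ = 4π²r³/T² = 1.32751×10^11 km³/s².
In km: r₁ = 0.690 × 1.496×10^8 = 1.03224×10^8 km; r₂ = 3.12 × 1.496×10^8 = 4.66752×10^8 km.
The Hohmann ellipse has a_t = (r₁ + r₂)/2 = 2.84988×10^8 km.
Transfer time t = π√(a_t³/μ) = π√((2.84988×10^8)³ / 1.32751×10^11) = 4.1483×10^7 s.
Converting: 4.1483×10^7 s ÷ 3.15576×10^7 s/year (365.25 × 86400) = 1.315 years.

t = 1.315 years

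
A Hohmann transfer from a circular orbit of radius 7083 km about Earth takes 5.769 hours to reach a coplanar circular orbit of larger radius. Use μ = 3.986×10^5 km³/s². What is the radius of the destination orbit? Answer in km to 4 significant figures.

Transfer time t = 5.769 hours = 20768.4 s, and t = π√(a_t³/μ).
So a_t = (μ t²/π²)^(1/3) = (3.986×10^5 × (20768.4)² / π²)^(1/3) = 25923 km.
Since a_t = (r₁ + r₂)/2, r₂ = 2a_t − r₁ = 2×25923 − 7083 = 44763 km.

r₂ = 44760 km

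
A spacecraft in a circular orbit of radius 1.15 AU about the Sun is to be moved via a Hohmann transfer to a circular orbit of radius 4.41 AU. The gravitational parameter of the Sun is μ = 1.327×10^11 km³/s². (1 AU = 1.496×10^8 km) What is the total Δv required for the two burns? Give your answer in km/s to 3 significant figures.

Δv = 12.3 km/s

In km: r₁ = 1.15 × 1.496×10^8 = 1.7204×10^8 km; r₂ = 4.41 × 1.496×10^8 = 6.59736×10^8 km.
The Hohmann ellipse has a_t = (r₁ + r₂)/2 = 4.15888×10^8 km.
Circular speed at r₁: v₁ = √(μ/r₁) = √(1.327×10^11/1.7204×10^8) = 27.773 km/s.
On the transfer ellipse at r₁, vis-viva equation gives v_p = √[μ(2/r₁ − 1/a_t)] = 34.980 km/s.
First burn Δv₁ = |v_p − v₁| = 7.207 km/s.
Circular speed at r₂: v₂ = √(μ/r₂) = 14.1824 km/s.
Transfer-orbit speed at r₂: v_a = √[μ(2/r₂ − 1/a_t)] = 9.12172 km/s.
Second burn Δv₂ = |v₂ − v_a| = 5.061 km/s.
Δv = Δv₁ + Δv₂ = 7.207 + 5.061 = 12.27 km/s.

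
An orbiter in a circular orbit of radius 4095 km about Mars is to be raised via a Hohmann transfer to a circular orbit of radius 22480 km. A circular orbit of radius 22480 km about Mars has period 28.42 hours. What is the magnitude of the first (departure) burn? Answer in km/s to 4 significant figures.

Δv₁ = 0.9726 km/s

From Kepler's third law T² = 4π²r³/μ at r = 22480 km, T = 28.42 hours = 28.42 × 3600 s = 1.02312×10^5 s: μ = 4π²r³/T² = 42844.5 km³/s².
The Hohmann ellipse has a_t = (r₁ + r₂)/2 = 13287.5 km.
On the circular orbit at r = 4095 km, v_c = √(μ/r) = 3.2346 km/s.
Transfer-orbit speed at the same r (vis-viva, a = a_t): v_t = √[μ(2/r − 1/a_t)] = 4.2072 km/s.
Δv₁ = |v_t − v_c| = |4.2072 − 3.2346| = 0.9726 km/s.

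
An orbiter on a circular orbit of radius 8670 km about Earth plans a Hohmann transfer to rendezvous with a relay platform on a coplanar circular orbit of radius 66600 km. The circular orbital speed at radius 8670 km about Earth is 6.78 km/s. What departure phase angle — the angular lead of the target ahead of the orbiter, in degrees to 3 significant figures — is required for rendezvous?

φ = 104°

From the circular-orbit relation v² = μ/r at r = 8670 km: μ = v²r = (6.78)² × 8670 = 3.98546×10^5 km³/s².
Semi-major axis of the transfer orbit: a_t = (8670 + 66600)/2 = 37635 km.
The half-period of the transfer ellipse is t = π√(a_t³/μ) = 36333 s.
The target's mean motion on its circular orbit is ω₂ = √(μ/r₂³) = 3.6731×10^-5 rad/s.
Angle swept by the target during transfer: ω₂·t = 1.3345 rad = 76.46°.
Arrival is 180° from departure on the ellipse, so φ = 180° − 76.46° = 104°.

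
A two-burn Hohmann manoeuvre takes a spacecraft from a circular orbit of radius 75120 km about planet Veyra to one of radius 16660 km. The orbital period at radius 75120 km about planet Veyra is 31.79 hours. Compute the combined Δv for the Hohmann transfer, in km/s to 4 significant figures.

Δv = 4.086 km/s

From Kepler's third law T² = 4π²r³/μ at r = 75120 km, T = 31.79 hours = 31.79 × 3600 s = 1.14444×10^5 s: μ = 4π²r³/T² = 1.27773×10^6 km³/s².
The Hohmann ellipse has a_t = (r₁ + r₂)/2 = 45890 km.
At r₁ the circular-orbit speed is v₁ = √(μ/r₁) = 4.124 km/s.
On the transfer ellipse at r₁, vis-viva equation gives v_a = √[μ(2/r₁ − 1/a_t)] = 2.485 km/s.
First burn Δv₁ = |v_a − v₁| = 1.639 km/s.
Circular speed at r₂: v₂ = √(μ/r₂) = 8.7576 km/s.
Transfer-orbit speed at r₂: v_p = √[μ(2/r₂ − 1/a_t)] = 11.205 km/s.
Second burn Δv₂ = |v₂ − v_p| = 2.447 km/s.
Total Δv = Δv₁ + Δv₂ = 4.086 km/s.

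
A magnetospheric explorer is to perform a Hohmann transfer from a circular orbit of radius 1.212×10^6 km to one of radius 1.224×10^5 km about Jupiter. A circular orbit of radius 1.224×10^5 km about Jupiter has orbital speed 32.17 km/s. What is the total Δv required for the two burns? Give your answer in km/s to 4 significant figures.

From the circular-orbit relation v² = μ/r at r = 1.224×10^5 km: μ = v²r = (32.17)² × 1.224×10^5 = 1.26673×10^8 km³/s².
Semi-major axis of the transfer orbit: a_t = (1.212×10^6 + 1.224×10^5)/2 = 6.672×10^5 km.
At r₁ the circular-orbit speed is v₁ = √(μ/r₁) = 10.2233 km/s.
On the transfer ellipse at r₁, v² = μ(2/r − 1/a) gives v_a = √[μ(2/r₁ − 1/a_t)] = 4.37878 km/s.
First burn Δv₁ = |v_a − v₁| = 5.8445 km/s.
At r₂, v₂ = √(μ/r₂) = 32.170 km/s.
Transfer-orbit speed at r₂: v_p = √[μ(2/r₂ − 1/a_t)] = 43.359 km/s.
Second burn Δv₂ = |v₂ − v_p| = 11.189 km/s.
Δv = Δv₁ + Δv₂ = 5.8445 + 11.189 = 17.03 km/s.

Δv = 17.03 km/s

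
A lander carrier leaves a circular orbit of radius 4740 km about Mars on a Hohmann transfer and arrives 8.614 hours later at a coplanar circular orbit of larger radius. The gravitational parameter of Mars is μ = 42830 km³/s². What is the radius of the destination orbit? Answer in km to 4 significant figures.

r₂ = 27460 km

Transfer time t = 8.614 hours = 31010.4 s, and t = π√(a_t³/μ).
So a_t = (μ t²/π²)^(1/3) = (42830 × (31010.4)² / π²)^(1/3) = 16100 km.
Since a_t = (r₁ + r₂)/2, r₂ = 2a_t − r₁ = 2×16100 − 4740 = 27460 km.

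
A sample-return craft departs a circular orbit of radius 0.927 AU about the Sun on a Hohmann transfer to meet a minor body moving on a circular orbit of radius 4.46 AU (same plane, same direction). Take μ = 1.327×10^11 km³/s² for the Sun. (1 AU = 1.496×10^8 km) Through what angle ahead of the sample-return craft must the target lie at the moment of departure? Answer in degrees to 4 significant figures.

φ = 95.52°

In km: r₁ = 0.927 × 1.496×10^8 = 1.386792×10^8 km; r₂ = 4.46 × 1.496×10^8 = 6.67216×10^8 km.
Transfer-ellipse semi-major axis a_t = (r₁ + r₂)/2 = (1.386792×10^8 + 6.67216×10^8)/2 = 4.029476×10^8 km.
The half-period of the transfer ellipse is t = π√(a_t³/μ) = 6.97569×10^7 s.
Target angular speed ω₂ = √(μ/r₂³) = 2.11366×10^-8 rad/s.
Angle swept by the target during transfer: ω₂·t = 1.4744 rad = 84.48°.
Arrival is 180° from departure on the ellipse, so φ = 180° − 84.48° = 95.52°.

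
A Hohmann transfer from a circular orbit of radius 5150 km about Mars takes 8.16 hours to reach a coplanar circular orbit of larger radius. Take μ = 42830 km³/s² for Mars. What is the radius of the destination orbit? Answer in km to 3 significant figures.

r₂ = 25900 km

Transfer time t = 8.16 hours = 29376 s, and t = π√(a_t³/μ).
So a_t = (μ t²/π²)^(1/3) = (42830 × (29376)² / π²)^(1/3) = 15529 km.
Since a_t = (r₁ + r₂)/2, r₂ = 2a_t − r₁ = 2×15529 − 5150 = 25908 km.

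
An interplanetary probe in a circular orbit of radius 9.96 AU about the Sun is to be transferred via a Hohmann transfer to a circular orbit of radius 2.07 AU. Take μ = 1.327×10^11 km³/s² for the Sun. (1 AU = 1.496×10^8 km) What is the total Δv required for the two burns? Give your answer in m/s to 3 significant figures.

In km: r₁ = 9.96 × 1.496×10^8 = 1.490016×10^9 km; r₂ = 2.07 × 1.496×10^8 = 3.09672×10^8 km.
Semi-major axis of the transfer orbit: a_t = (1.490016×10^9 + 3.09672×10^8)/2 = 8.99844×10^8 km.
Circular speed at r₁: v₁ = √(μ/r₁) = √(1.327×10^11/1.490016×10^9) = 9.437 km/s.
Transfer-orbit speed at r₁ (v² = μ(2/r − 1/a)): v_a = √[μ(2/r₁ − 1/a_t)] = 5.536 km/s.
First burn Δv₁ = |v_a − v₁| = 3.901 km/s.
Circular speed at r₂: v₂ = √(μ/r₂) = 20.701 km/s.
Transfer-orbit speed at r₂: v_p = √[μ(2/r₂ − 1/a_t)] = 26.638 km/s.
Second burn Δv₂ = |v₂ − v_p| = 5.937 km/s.
Total Δv = Δv₁ + Δv₂ = 9.838 km/s.

Δv = 9840 m/s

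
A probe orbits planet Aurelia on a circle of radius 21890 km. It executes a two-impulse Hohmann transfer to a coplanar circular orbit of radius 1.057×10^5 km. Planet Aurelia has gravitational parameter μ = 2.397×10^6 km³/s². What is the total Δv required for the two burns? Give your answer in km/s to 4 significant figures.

Δv = 4.978 km/s

Transfer-ellipse semi-major axis a_t = (r₁ + r₂)/2 = (21890 + 1.057×10^5)/2 = 63795 km.
Circular speed at r₁: v₁ = √(μ/r₁) = √(2.397×10^6/21890) = 10.4643 km/s.
Transfer-orbit speed at r₁ (vis-viva): v_p = √[μ(2/r₁ − 1/a_t)] = 13.4696 km/s.
First burn Δv₁ = |v_p − v₁| = 3.005 km/s.
Circular speed at r₂: v₂ = √(μ/r₂) = 4.762 km/s.
Transfer-orbit speed at r₂: v_a = √[μ(2/r₂ − 1/a_t)] = 2.789 km/s.
Second burn Δv₂ = |v₂ − v_a| = 1.973 km/s.
Δv = Δv₁ + Δv₂ = 3.005 + 1.973 = 4.978 km/s.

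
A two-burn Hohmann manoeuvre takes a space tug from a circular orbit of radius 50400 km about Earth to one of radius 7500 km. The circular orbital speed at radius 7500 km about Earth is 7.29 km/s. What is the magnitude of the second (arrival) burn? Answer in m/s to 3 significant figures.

Δv₂ = 2330 m/s

From the circular-orbit relation v² = μ/r at r = 7500 km: μ = v²r = (7.29)² × 7500 = 3.98581×10^5 km³/s².
The Hohmann ellipse has a_t = (r₁ + r₂)/2 = 28950 km.
On the circular orbit at r = 7500 km, v_c = √(μ/r) = 7.290 km/s.
Transfer-orbit speed at the same r (vis-viva, a = a_t): v_t = √[μ(2/r − 1/a_t)] = 9.619 km/s.
Δv₂ = |v_t − v_c| = |9.619 − 7.290| = 2.329 km/s.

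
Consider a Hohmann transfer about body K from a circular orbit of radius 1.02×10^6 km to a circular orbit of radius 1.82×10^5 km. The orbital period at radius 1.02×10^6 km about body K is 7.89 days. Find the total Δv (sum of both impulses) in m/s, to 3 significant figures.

Δv = 11000 m/s

From Kepler's third law T² = 4π²r³/μ at r = 1.02×10^6 km, T = 7.89 days = 7.89 × 86400 s = 6.81696×10^5 s: μ = 4π²r³/T² = 9.01527×10^7 km³/s².
Transfer-ellipse semi-major axis a_t = (r₁ + r₂)/2 = (1.020×10^6 + 1.820×10^5)/2 = 6.010×10^5 km.
Circular speed at r₁: v₁ = √(μ/r₁) = √(9.01527×10^7/1.020×10^6) = 9.4013 km/s.
On the transfer ellipse at r₁, vis-viva gives v_a = √[μ(2/r₁ − 1/a_t)] = 5.1735 km/s.
First burn Δv₁ = |v_a − v₁| = 4.228 km/s.
At r₂, v₂ = √(μ/r₂) = 22.2563 km/s.
Transfer-orbit speed at r₂: v_p = √[μ(2/r₂ − 1/a_t)] = 28.9946 km/s.
Second burn Δv₂ = |v₂ − v_p| = 6.738 km/s.
Total Δv = Δv₁ + Δv₂ = 10.97 km/s.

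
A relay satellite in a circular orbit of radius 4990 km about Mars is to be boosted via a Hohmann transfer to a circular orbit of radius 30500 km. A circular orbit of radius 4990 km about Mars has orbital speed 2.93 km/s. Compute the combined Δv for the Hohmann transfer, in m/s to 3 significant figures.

Δv = 1470 m/s

From the circular-orbit relation v² = μ/r at r = 4990 km: μ = v²r = (2.93)² × 4990 = 42838.7 km³/s².
The Hohmann ellipse has a_t = (r₁ + r₂)/2 = 17745 km.
At r₁ the circular-orbit speed is v₁ = √(μ/r₁) = 2.9300 km/s.
On the transfer ellipse at r₁, vis-viva gives v_p = √[μ(2/r₁ − 1/a_t)] = 3.8413 km/s.
First burn Δv₁ = |v_p − v₁| = 0.9113 km/s.
Circular speed at r₂: v₂ = √(μ/r₂) = 1.18514 km/s.
Transfer-orbit speed at r₂: v_a = √[μ(2/r₂ − 1/a_t)] = 0.628464 km/s.
Second burn Δv₂ = |v₂ − v_a| = 0.5567 km/s.
Total Δv = Δv₁ + Δv₂ = 1.468 km/s.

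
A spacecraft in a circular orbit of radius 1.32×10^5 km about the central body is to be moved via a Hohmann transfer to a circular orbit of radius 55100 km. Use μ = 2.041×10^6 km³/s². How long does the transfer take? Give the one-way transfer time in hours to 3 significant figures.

The Hohmann ellipse has a_t = (r₁ + r₂)/2 = 93550 km.
Half the transfer-orbit period gives t = π√(a_t³/μ) = 62920 s.
Converting: 62920 s ÷ 3600 s/hour = 17.5 hours.

t = 17.5 hours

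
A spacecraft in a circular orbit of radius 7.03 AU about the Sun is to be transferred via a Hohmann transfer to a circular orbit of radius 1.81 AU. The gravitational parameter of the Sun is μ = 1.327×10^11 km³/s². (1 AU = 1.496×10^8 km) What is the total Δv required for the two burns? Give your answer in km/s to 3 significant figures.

Δv = 9.83 km/s

In km: r₁ = 7.03 × 1.496×10^8 = 1.051688×10^9 km; r₂ = 1.81 × 1.496×10^8 = 2.70776×10^8 km.
The Hohmann ellipse has a_t = (r₁ + r₂)/2 = 6.61232×10^8 km.
At r₁ the circular-orbit speed is v₁ = √(μ/r₁) = 11.233 km/s.
Transfer-orbit speed at r₁ (v² = μ(2/r − 1/a)): v_a = √[μ(2/r₁ − 1/a_t)] = 7.1882 km/s.
First burn Δv₁ = |v_a − v₁| = 4.045 km/s.
Circular speed at r₂: v₂ = √(μ/r₂) = 22.138 km/s.
Transfer-orbit speed at r₂: v_p = √[μ(2/r₂ − 1/a_t)] = 27.919 km/s.
Second burn Δv₂ = |v₂ − v_p| = 5.781 km/s.
Total Δv = Δv₁ + Δv₂ = 9.826 km/s.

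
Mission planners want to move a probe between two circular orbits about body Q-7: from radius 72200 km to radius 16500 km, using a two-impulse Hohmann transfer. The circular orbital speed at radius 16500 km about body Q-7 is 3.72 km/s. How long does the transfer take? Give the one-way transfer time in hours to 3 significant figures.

From the circular-orbit relation v² = μ/r at r = 16500 km: μ = v²r = (3.72)² × 16500 = 2.28334×10^5 km³/s².
Semi-major axis of the transfer orbit: a_t = (72200 + 16500)/2 = 44350 km.
By Kepler's third law the transfer-orbit period is T = 2π√(a_t³/μ), so t = T/2 = 61410 s.
Converting: 61410 s ÷ 3600 s/hour = 17.1 hours.

t = 17.1 hours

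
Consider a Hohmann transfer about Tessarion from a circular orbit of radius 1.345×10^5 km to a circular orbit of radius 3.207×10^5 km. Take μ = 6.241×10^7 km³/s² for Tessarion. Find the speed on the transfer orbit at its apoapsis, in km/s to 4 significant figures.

The Hohmann ellipse has a_t = (r₁ + r₂)/2 = 2.276×10^5 km.
The apoapsis of the transfer ellipse is at r = 3.207×10^5 km.
Applying v² = μ(2/r − 1/a_t): v = 10.72 km/s.

v = 10.72 km/s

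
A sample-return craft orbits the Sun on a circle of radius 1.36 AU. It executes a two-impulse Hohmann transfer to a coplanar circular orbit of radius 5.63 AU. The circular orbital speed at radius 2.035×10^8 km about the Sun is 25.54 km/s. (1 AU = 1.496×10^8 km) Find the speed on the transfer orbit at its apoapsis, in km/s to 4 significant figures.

From the circular-orbit relation v² = μ/r at r = 2.035×10^8 km: μ = v²r = (25.54)² × 2.035×10^8 = 1.32741×10^11 km³/s².
In km: r₁ = 1.36 × 1.496×10^8 = 2.03456×10^8 km; r₂ = 5.63 × 1.496×10^8 = 8.42248×10^8 km.
Semi-major axis of the transfer orbit: a_t = (2.03456×10^8 + 8.42248×10^8)/2 = 5.22852×10^8 km.
The apoapsis of the transfer ellipse is at r = 8.42248×10^8 km.
From the vis-viva equation, v = √[μ(2/r − 1/a_t)] = 7.831 km/s.

v = 7.831 km/s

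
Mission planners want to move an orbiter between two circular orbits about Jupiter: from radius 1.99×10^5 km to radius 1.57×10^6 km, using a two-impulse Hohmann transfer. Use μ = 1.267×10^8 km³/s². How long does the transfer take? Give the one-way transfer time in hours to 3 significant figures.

t = 64.5 hours

Transfer-ellipse semi-major axis a_t = (r₁ + r₂)/2 = (1.990×10^5 + 1.570×10^6)/2 = 8.845×10^5 km.
By Kepler's third law the transfer-orbit period is T = 2π√(a_t³/μ), so t = T/2 = 2.322×10^5 s.
Converting: 2.322×10^5 s ÷ 3600 s/hour = 64.5 hours.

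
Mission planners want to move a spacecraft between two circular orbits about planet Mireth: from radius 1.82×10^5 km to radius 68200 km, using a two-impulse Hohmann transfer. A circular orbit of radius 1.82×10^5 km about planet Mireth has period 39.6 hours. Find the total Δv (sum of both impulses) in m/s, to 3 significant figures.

From Kepler's third law T² = 4π²r³/μ at r = 1.82×10^5 km, T = 39.6 hours = 39.6 × 3600 s = 1.4256×10^5 s: μ = 4π²r³/T² = 1.17106×10^7 km³/s².
Transfer-ellipse semi-major axis a_t = (r₁ + r₂)/2 = (1.820×10^5 + 68200)/2 = 1.251×10^5 km.
At r₁ the circular-orbit speed is v₁ = √(μ/r₁) = 8.0215 km/s.
Transfer-orbit speed at r₁ (v² = μ(2/r − 1/a)): v_a = √[μ(2/r₁ − 1/a_t)] = 5.9227 km/s.
First burn Δv₁ = |v_a − v₁| = 2.0988 km/s.
At r₂, v₂ = √(μ/r₂) = 13.10379 km/s.
Transfer-orbit speed at r₂: v_p = √[μ(2/r₂ − 1/a_t)] = 15.80535 km/s.
Second burn Δv₂ = |v₂ − v_p| = 2.7016 km/s.
Total Δv = Δv₁ + Δv₂ = 4.800 km/s.

Δv = 4800 m/s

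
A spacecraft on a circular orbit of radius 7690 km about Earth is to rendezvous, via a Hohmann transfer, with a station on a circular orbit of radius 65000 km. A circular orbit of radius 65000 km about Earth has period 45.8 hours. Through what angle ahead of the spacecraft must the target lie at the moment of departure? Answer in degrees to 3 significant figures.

From Kepler's third law T² = 4π²r³/μ at r = 65000 km, T = 45.8 hours = 45.8 × 3600 s = 1.6488×10^5 s: μ = 4π²r³/T² = 3.98808×10^5 km³/s².
Semi-major axis of the transfer orbit: a_t = (7690 + 65000)/2 = 36345 km.
The half-period of the transfer ellipse is t = π√(a_t³/μ) = 34469.50 s.
The target's mean motion on its circular orbit is ω₂ = √(μ/r₂³) = 3.810763×10^-5 rad/s.
Angle swept by the target during transfer: ω₂·t = 1.3136 rad = 75.26°.
The spacecraft traverses 180° on the transfer ellipse, so the target must lead by 180° − 75.26° = 105°.

φ = 105°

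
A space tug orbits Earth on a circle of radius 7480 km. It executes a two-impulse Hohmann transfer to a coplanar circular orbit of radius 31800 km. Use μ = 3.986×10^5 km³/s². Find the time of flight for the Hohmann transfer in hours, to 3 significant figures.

The Hohmann ellipse has a_t = (r₁ + r₂)/2 = 19640 km.
Transfer time t = π√(a_t³/μ) = π√((19640)³ / 3.986×10^5) = 13696 s.
Converting: 13696 s ÷ 3600 s/hour = 3.80 hours.

t = 3.80 hours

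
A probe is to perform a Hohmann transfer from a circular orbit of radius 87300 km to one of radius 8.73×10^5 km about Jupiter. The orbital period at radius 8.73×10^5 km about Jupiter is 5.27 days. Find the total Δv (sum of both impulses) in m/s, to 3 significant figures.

Δv = 20200 m/s

From Kepler's third law T² = 4π²r³/μ at r = 8.73×10^5 km, T = 5.27 days = 5.27 × 86400 s = 4.55328×10^5 s: μ = 4π²r³/T² = 1.26693×10^8 km³/s².
Transfer-ellipse semi-major axis a_t = (r₁ + r₂)/2 = (87300 + 8.730×10^5)/2 = 4.8015×10^5 km.
Circular speed at r₁: v₁ = √(μ/r₁) = √(1.26693×10^8/87300) = 38.10 km/s.
On the transfer ellipse at r₁, vis-viva equation gives v_p = √[μ(2/r₁ − 1/a_t)] = 51.37 km/s.
First burn Δv₁ = |v_p − v₁| = 13.27 km/s.
Circular speed at r₂: v₂ = √(μ/r₂) = 12.047 km/s.
Transfer-orbit speed at r₂: v_a = √[μ(2/r₂ − 1/a_t)] = 5.1367 km/s.
Second burn Δv₂ = |v₂ − v_a| = 6.910 km/s.
Δv = Δv₁ + Δv₂ = 13.27 + 6.910 = 20.18 km/s.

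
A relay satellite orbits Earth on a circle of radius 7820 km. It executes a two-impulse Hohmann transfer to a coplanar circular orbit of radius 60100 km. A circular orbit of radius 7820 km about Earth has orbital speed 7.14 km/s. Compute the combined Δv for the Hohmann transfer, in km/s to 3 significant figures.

Δv = 3.70 km/s

From the circular-orbit relation v² = μ/r at r = 7820 km: μ = v²r = (7.14)² × 7820 = 3.98660×10^5 km³/s².
Transfer-ellipse semi-major axis a_t = (r₁ + r₂)/2 = (7820 + 60100)/2 = 33960 km.
At r₁ the circular-orbit speed is v₁ = √(μ/r₁) = 7.140 km/s.
Transfer-orbit speed at r₁ (v² = μ(2/r − 1/a)): v_p = √[μ(2/r₁ − 1/a_t)] = 9.498 km/s.
First burn Δv₁ = |v_p − v₁| = 2.358 km/s.
Circular speed at r₂: v₂ = √(μ/r₂) = 2.576 km/s.
Transfer-orbit speed at r₂: v_a = √[μ(2/r₂ − 1/a_t)] = 1.236 km/s.
Second burn Δv₂ = |v₂ − v_a| = 1.340 km/s.
Total Δv = Δv₁ + Δv₂ = 3.698 km/s.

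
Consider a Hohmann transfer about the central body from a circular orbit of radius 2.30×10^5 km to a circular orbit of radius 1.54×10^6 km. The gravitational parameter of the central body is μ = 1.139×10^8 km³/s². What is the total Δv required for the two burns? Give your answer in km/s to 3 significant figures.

Δv = 11.3 km/s

The Hohmann ellipse has a_t = (r₁ + r₂)/2 = 8.850×10^5 km.
Circular speed at r₁: v₁ = √(μ/r₁) = √(1.139×10^8/2.300×10^5) = 22.253 km/s.
On the transfer ellipse at r₁, v² = μ(2/r − 1/a) gives v_p = √[μ(2/r₁ − 1/a_t)] = 29.355 km/s.
First burn Δv₁ = |v_p − v₁| = 7.102 km/s.
Circular speed at r₂: v₂ = √(μ/r₂) = 8.600 km/s.
Transfer-orbit speed at r₂: v_a = √[μ(2/r₂ − 1/a_t)] = 4.384 km/s.
Second burn Δv₂ = |v₂ − v_a| = 4.216 km/s.
Δv = Δv₁ + Δv₂ = 7.102 + 4.216 = 11.32 km/s.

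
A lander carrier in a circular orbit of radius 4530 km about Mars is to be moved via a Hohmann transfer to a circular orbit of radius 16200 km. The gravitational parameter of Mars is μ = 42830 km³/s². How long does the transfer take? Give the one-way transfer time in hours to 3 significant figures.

The Hohmann ellipse has a_t = (r₁ + r₂)/2 = 10365 km.
Half the transfer-orbit period gives t = π√(a_t³/μ) = 16020 s.
Converting: 16020 s ÷ 3600 s/hour = 4.45 hours.

t = 4.45 hours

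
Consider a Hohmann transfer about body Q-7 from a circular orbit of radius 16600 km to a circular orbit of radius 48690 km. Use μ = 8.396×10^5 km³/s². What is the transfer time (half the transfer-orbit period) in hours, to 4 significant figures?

t = 5.617 hours

The Hohmann ellipse has a_t = (r₁ + r₂)/2 = 32645 km.
Half the transfer-orbit period gives t = π√(a_t³/μ) = 20220 s.
Converting: 20220 s ÷ 3600 s/hour = 5.617 hours.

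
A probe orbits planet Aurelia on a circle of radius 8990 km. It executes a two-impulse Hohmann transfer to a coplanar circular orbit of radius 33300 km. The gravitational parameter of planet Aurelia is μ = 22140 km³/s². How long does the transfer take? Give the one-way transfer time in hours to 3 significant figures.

The Hohmann ellipse has a_t = (r₁ + r₂)/2 = 21145 km.
By Kepler's third law the transfer-orbit period is T = 2π√(a_t³/μ), so t = T/2 = 64920 s.
Converting: 64920 s ÷ 3600 s/hour = 18.0 hours.

t = 18.0 hours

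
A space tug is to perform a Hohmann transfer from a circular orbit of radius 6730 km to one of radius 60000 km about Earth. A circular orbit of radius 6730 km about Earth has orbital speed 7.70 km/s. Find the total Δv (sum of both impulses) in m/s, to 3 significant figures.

Δv = 4050 m/s

From the circular-orbit relation v² = μ/r at r = 6730 km: μ = v²r = (7.70)² × 6730 = 3.99022×10^5 km³/s².
Semi-major axis of the transfer orbit: a_t = (6730 + 60000)/2 = 33365 km.
At r₁ the circular-orbit speed is v₁ = √(μ/r₁) = 7.70000 km/s.
Transfer-orbit speed at r₁ (v² = μ(2/r − 1/a)): v_p = √[μ(2/r₁ − 1/a_t)] = 10.3257 km/s.
First burn Δv₁ = |v_p − v₁| = 2.6257 km/s.
At r₂, v₂ = √(μ/r₂) = 2.5788 km/s.
Transfer-orbit speed at r₂: v_a = √[μ(2/r₂ − 1/a_t)] = 1.1582 km/s.
Second burn Δv₂ = |v₂ − v_a| = 1.4206 km/s.
Δv = Δv₁ + Δv₂ = 2.6257 + 1.4206 = 4.046 km/s.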